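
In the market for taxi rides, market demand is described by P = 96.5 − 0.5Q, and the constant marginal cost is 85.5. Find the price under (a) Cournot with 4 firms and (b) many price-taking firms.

Cournot: P = 87.7; Competition: P = 85.5

With 4 symmetric Cournot firms, each firm's FOC gives 96.5 − 2.5q = 85.5, so q = 4.4, Q = 4·4.4 = 17.6, and P = 87.7.
Perfect competition: P = MC = 85.5, so 96.5 − 0.5Q = 85.5 and Q = 22.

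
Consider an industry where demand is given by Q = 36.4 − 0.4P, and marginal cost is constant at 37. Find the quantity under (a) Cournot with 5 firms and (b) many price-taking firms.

Inverting demand: P = 91 − 2.5Q.
With 5 symmetric Cournot firms, each firm's FOC gives 91 − 15q = 37, so q = 3.6, Q = 5·3.6 = 18, and P = 46.
Perfect competition: P = MC = 37, so 91 − 2.5Q = 37 and Q = 21.6.

Cournot: Q = 18; Competition: Q = 21.6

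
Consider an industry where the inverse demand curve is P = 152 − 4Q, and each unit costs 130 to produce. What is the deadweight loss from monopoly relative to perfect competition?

DWL = 15.125

Competitive firms price at marginal cost: P = 130, giving Q = 5.5.
The monopolist equates marginal revenue to marginal cost: 152 − 8Q = 130, so Q = 2.75. From demand, P = 141.
DWL is the triangle between Q = 2.75 and Q = 5.5: ½·(5.5 − 2.75)·(141 − 130) = 15.125.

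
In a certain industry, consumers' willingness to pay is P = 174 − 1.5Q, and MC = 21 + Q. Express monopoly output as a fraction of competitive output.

A monopolist chooses Q where MR = MC. MR = 174 − 3Q; setting this equal to 21 + Q gives Q = 38.25 and P = 116.625.
Competitive equilibrium sets price equal to marginal cost: 174 − 1.5Q = 21 + Q, so Q = 61.2 and P = 82.2.
Ratio Q_m/Q_c = 38.25/61.2 = 0.625.

Q_m/Q_c = 0.625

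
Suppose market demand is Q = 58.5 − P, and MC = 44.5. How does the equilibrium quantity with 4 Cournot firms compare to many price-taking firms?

Cournot: Q = 11.2; Competition: Q = 14

Inverting demand: P = 58.5 − Q.
In a 4-firm Cournot equilibrium, symmetry and the first-order condition give q = (58.5 − 44.5)/(5) = 2.8. So Q = 11.2 and P = 47.3.
Under competition P = MC = 44.5, so Q = (58.5 − 44.5)/1 = 14.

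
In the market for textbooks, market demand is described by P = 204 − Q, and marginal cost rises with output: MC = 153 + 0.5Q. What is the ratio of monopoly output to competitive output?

Q_m/Q_c = 0.6

The monopolist equates marginal revenue to marginal cost: 204 − 2Q = 153 + 0.5Q, so Q = 20.4. From demand, P = 183.6.
Under competition P = MC: 204 − Q = 153 + 0.5Q ⇒ Q = 34, P = 170.
Ratio Q_m/Q_c = 20.4/34 = 0.6.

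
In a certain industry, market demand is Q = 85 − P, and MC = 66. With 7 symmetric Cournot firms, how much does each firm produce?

q_i = 2.375

Inverting demand: P = 85 − Q.
Cournot with 7 identical firms: the symmetric best-response condition is 85 − 8q = 66. Each firm produces q = 2.375, total output Q = 16.625, price P = 68.375.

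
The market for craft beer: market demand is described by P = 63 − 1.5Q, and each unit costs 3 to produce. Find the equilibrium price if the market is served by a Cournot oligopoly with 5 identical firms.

P = 13

Cournot with 5 identical firms: the symmetric best-response condition is 63 − 9q = 3. Each firm produces q = 20/3, total output Q = 100/3, price P = 13.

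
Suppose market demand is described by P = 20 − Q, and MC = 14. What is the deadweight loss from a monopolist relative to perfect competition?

DWL = 4.5

Under competition P = MC = 14, so Q = (20 − 14)/1 = 6.
A monopolist chooses Q where MR = MC. MR = 20 − 2Q; setting this equal to 14 gives Q = 3 and P = 17.
DWL is the triangle between Q = 3 and Q = 6: ½·(6 − 3)·(17 − 14) = 4.5.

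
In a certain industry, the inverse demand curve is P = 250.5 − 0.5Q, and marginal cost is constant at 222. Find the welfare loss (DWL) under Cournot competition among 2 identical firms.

DWL = 90.25

Under competition P = MC = 222, so Q = (250.5 − 222)/0.5 = 57.
Cournot with 2 identical firms: the symmetric best-response condition is 250.5 − 1.5q = 222. Each firm produces q = 19, total output Q = 38, price P = 231.5.
DWL is the triangle between Q = 38 and Q = 57: ½·(57 − 38)·(231.5 − 222) = 90.25.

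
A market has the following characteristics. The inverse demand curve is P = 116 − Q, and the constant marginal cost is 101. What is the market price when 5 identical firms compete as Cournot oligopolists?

P = 103.5

With 5 symmetric Cournot firms, each firm's FOC gives 116 − 6q = 101, so q = 2.5, Q = 5·2.5 = 12.5, and P = 103.5.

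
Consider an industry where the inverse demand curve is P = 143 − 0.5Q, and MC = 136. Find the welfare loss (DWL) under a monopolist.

DWL = 12.25

Competitive firms price at marginal cost: P = 136, giving Q = 14.
The monopolist equates marginal revenue to marginal cost: 143 − Q = 136, so Q = 7. From demand, P = 139.5.
DWL is the triangle between Q = 7 and Q = 14: ½·(14 − 7)·(139.5 − 136) = 12.25.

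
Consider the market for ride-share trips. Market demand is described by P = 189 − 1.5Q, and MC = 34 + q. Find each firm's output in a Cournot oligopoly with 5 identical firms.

q_i = 15.5

In a 5-firm Cournot equilibrium, symmetry and the first-order condition give q = (189 − 34)/(10) = 15.5. So Q = 77.5 and P = 72.75.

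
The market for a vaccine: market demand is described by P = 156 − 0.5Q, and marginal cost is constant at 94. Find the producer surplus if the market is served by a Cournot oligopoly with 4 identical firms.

With 4 symmetric Cournot firms, each firm's FOC gives 156 − 2.5q = 94, so q = 24.8, Q = 4·24.8 = 99.2, and P = 106.4.
PS = (106.4 − 94)·99.2 = 1230.08.

PS = 1230.08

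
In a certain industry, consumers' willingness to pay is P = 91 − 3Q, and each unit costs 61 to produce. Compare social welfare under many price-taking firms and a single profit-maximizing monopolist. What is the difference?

Under competition P = MC = 61, so Q = (91 − 61)/3 = 10.
CS = ½·(91 − 61)·10 = 150; PS = (61 − 61)·10 = 0; TS = 150.
The monopolist equates marginal revenue to marginal cost: 91 − 6Q = 61, so Q = 5. From demand, P = 76.
CS = ½·(91 − 76)·5 = 37.5; PS = (76 − 61)·5 = 75; TS = 112.5.
Change in social welfare: 112.5 − 150 = −37.5.

Social welfare falls by 37.5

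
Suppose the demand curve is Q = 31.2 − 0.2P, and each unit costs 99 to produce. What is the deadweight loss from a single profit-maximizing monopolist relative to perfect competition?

DWL = 81.225

Inverting demand: P = 156 − 5Q.
Perfect competition: P = MC = 99, so 156 − 5Q = 99 and Q = 11.4.
Monopoly sets MR = MC: 156 − 10Q = 99 ⇒ Q = 5.7, P = 156 − 5·5.7 = 127.5.
DWL is the triangle between Q = 5.7 and Q = 11.4: ½·(11.4 − 5.7)·(127.5 − 99) = 81.225.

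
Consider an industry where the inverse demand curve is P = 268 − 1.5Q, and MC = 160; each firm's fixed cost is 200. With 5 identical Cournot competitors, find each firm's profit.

π_i = 16

In a 5-firm Cournot equilibrium, symmetry and the first-order condition give q = (268 − 160)/(9) = 12. So Q = 60 and P = 178.
Each firm's profit = (178 − 160)·12 − 200 = 16.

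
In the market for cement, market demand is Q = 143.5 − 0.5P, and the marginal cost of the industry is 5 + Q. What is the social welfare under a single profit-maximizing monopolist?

Inverting demand: P = 287 − 2Q.
Monopoly sets MR = MC: 287 − 4Q = 5 + Q ⇒ Q = 56.4, P = 287 − 2·56.4 = 174.2.
CS = ½·(287 − 174.2)·56.4 = 3180.96; PS = (174.2·56.4 − 5·56.4 − ½·1·56.4²) = 7952.4; TS = 11133.36.

TS = 11133.36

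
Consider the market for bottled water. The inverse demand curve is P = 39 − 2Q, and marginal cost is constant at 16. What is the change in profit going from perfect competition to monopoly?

Profit rises by 66.125

Under competition P = MC = 16, so Q = (39 − 16)/2 = 11.5.
Profit = (16 − 16)·11.5 = 0.
Monopoly sets MR = MC: 39 − 4Q = 16 ⇒ Q = 5.75, P = 39 − 2·5.75 = 27.5.
Profit = (27.5 − 16)·5.75 = 66.125.
Change in profit: 66.125 − 0 = 66.125.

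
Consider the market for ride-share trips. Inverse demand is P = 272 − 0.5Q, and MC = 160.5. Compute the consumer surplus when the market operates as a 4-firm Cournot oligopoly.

CS = 7956.64

With 4 symmetric Cournot firms, each firm's FOC gives 272 − 2.5q = 160.5, so q = 44.6, Q = 4·44.6 = 178.4, and P = 182.8.
CS = ½·(272 − 182.8)·178.4 = 7956.64.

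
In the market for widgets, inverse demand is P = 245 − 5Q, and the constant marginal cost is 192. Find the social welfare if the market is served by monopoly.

Monopoly sets MR = MC: 245 − 10Q = 192 ⇒ Q = 5.3, P = 245 − 5·5.3 = 218.5.
CS = ½·(245 − 218.5)·5.3 = 70.225; PS = (218.5 − 192)·5.3 = 140.45; TS = 210.675.

TS = 210.675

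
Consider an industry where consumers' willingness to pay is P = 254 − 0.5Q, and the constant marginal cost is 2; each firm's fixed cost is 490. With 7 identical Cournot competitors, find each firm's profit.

π_i = 1494.5

Cournot with 7 identical firms: the symmetric best-response condition is 254 − 4q = 2. Each firm produces q = 63, total output Q = 441, price P = 33.5.
Each firm's profit = (33.5 − 2)·63 − 490 = 1494.5.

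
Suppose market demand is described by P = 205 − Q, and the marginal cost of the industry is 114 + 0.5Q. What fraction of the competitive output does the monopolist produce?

Q_m/Q_c = 0.6

The monopolist equates marginal revenue to marginal cost: 205 − 2Q = 114 + 0.5Q, so Q = 36.4. From demand, P = 168.6.
Under competition P = MC: 205 − Q = 114 + 0.5Q ⇒ Q = 182/3, P = 433/3.
Ratio Q_m/Q_c = 36.4/(182/3) = 0.6.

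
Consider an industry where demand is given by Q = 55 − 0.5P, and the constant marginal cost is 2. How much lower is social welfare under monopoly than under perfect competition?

Inverting demand: P = 110 − 2Q.
Perfect competition: P = MC = 2, so 110 − 2Q = 2 and Q = 54.
CS = ½·(110 − 2)·54 = 2916; PS = (2 − 2)·54 = 0; TS = 2916.
A monopolist chooses Q where MR = MC. MR = 110 − 4Q; setting this equal to 2 gives Q = 27 and P = 56.
CS = ½·(110 − 56)·27 = 729; PS = (56 − 2)·27 = 1458; TS = 2187.
Change in social welfare: 2187 − 2916 = −729.

TS falls by 729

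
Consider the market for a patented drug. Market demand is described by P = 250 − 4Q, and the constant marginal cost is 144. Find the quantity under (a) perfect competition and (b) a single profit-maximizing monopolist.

Perfect competition: P = MC = 144, so 250 − 4Q = 144 and Q = 26.5.
A monopolist chooses Q where MR = MC. MR = 250 − 8Q; setting this equal to 144 gives Q = 13.25 and P = 197.

Competition: Q = 26.5; Monopoly: Q = 13.25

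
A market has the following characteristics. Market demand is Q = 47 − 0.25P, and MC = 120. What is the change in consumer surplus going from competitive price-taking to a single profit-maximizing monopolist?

Consumer surplus falls by 433.5

Inverting demand: P = 188 − 4Q.
Under competition P = MC = 120, so Q = (188 − 120)/4 = 17.
CS = ½·(188 − 120)·17 = 578.
A monopolist chooses Q where MR = MC. MR = 188 − 8Q; setting this equal to 120 gives Q = 8.5 and P = 154.
CS = ½·(188 − 154)·8.5 = 144.5.
Change in consumer surplus: 144.5 − 578 = −433.5.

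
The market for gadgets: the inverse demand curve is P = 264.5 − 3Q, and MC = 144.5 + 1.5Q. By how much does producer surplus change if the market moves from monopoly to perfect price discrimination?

Producer surplus rises by 640

A monopolist chooses Q where MR = MC. MR = 264.5 − 6Q; setting this equal to 144.5 + 1.5Q gives Q = 16 and P = 216.5.
PS = P·Q − VC(Q) = 216.5·16 − (144.5·16 + ½·1.5·16²) = 960.
With perfect price discrimination, output is the efficient level Q = 80/3 (where demand meets MC), but every buyer pays their willingness to pay: CS = 0 and PS = total surplus.
PS = ½·(264.5 − 144.5)·80/3 = 1600.
Change in producer surplus: 1600 − 960 = 640.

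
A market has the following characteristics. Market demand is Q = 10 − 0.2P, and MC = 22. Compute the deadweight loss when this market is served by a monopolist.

DWL = 19.6

Inverting demand: P = 50 − 5Q.
Competitive firms price at marginal cost: P = 22, giving Q = 5.6.
Monopoly sets MR = MC: 50 − 10Q = 22 ⇒ Q = 2.8, P = 50 − 5·2.8 = 36.
DWL is the triangle between Q = 2.8 and Q = 5.6: ½·(5.6 − 2.8)·(36 − 22) = 19.6.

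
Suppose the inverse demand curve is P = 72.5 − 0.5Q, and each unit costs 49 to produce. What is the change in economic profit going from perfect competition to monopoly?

π rises by 276.125

Under competition P = MC = 49, so Q = (72.5 − 49)/0.5 = 47.
Profit = (49 − 49)·47 = 0.
A monopolist chooses Q where MR = MC. MR = 72.5 − Q; setting this equal to 49 gives Q = 23.5 and P = 60.75.
Profit = (60.75 − 49)·23.5 = 276.125.
Change in economic profit: 276.125 − 0 = 276.125.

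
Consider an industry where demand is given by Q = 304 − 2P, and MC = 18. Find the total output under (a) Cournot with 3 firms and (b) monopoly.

Inverting demand: P = 152 − 0.5Q.
With 3 symmetric Cournot firms, each firm's FOC gives 152 − 2q = 18, so q = 67, Q = 3·67 = 201, and P = 51.5.
Monopoly sets MR = MC: 152 − Q = 18 ⇒ Q = 134, P = 152 − 0.5·134 = 85.

Cournot: Q = 201; Monopoly: Q = 134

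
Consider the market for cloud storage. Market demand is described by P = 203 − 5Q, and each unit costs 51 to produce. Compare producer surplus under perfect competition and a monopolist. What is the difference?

PS rises by 1155.2

Under competition P = MC = 51, so Q = (203 − 51)/5 = 30.4.
PS = (51 − 51)·30.4 = 0.
Monopoly sets MR = MC: 203 − 10Q = 51 ⇒ Q = 15.2, P = 203 − 5·15.2 = 127.
PS = (127 − 51)·15.2 = 1155.2.
Change in producer surplus: 1155.2 − 0 = 1155.2.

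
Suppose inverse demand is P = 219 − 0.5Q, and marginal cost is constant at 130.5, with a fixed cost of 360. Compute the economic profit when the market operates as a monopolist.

Profit = 3556.125

A monopolist chooses Q where MR = MC. MR = 219 − Q; setting this equal to 130.5 gives Q = 88.5 and P = 174.75.
Profit = (174.75 − 130.5)·88.5 − 360 = 3556.125.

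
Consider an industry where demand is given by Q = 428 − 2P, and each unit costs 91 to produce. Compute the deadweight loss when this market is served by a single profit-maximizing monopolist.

Inverting demand: P = 214 − 0.5Q.
Competitive firms price at marginal cost: P = 91, giving Q = 246.
The monopolist equates marginal revenue to marginal cost: 214 − Q = 91, so Q = 123. From demand, P = 152.5.
DWL is the triangle between Q = 123 and Q = 246: ½·(246 − 123)·(152.5 − 91) = 3782.25.

DWL = 3782.25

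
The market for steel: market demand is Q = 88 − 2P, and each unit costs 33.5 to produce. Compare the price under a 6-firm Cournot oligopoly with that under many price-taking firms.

Inverting demand: P = 44 − 0.5Q.
With 6 symmetric Cournot firms, each firm's FOC gives 44 − 3.5q = 33.5, so q = 3, Q = 6·3 = 18, and P = 35.
Under competition P = MC = 33.5, so Q = (44 − 33.5)/0.5 = 21.

Cournot: P = 35; Competition: P = 33.5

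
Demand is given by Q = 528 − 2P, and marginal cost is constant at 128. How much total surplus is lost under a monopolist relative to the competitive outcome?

Inverting demand: P = 264 − 0.5Q.
Competitive firms price at marginal cost: P = 128, giving Q = 272.
Monopoly sets MR = MC: 264 − Q = 128 ⇒ Q = 136, P = 264 − 0.5·136 = 196.
DWL is the triangle between Q = 136 and Q = 272: ½·(272 − 136)·(196 − 128) = 4624.

DWL = 4624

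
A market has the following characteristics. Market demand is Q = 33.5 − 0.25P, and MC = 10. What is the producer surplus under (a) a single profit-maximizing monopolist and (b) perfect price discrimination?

Monopoly: PS = 961; Perfect PD: PS = 1922

Inverting demand: P = 134 − 4Q.
Monopoly sets MR = MC: 134 − 8Q = 10 ⇒ Q = 15.5, P = 134 − 4·15.5 = 72.
PS = (72 − 10)·15.5 = 961.
Under first-degree price discrimination the firm charges each unit its demand price and produces up to where P = MC, i.e. Q = 31. Consumer surplus is zero; producer surplus equals total surplus.
PS = ½·(134 − 10)·31 = 1922.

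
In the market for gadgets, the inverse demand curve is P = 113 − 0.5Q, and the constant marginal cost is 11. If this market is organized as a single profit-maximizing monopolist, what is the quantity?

A monopolist chooses Q where MR = MC. MR = 113 − Q; setting this equal to 11 gives Q = 102 and P = 62.

Q = 102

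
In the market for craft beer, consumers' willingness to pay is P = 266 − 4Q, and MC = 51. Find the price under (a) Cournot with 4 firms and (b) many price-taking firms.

Cournot: P = 94; Competition: P = 51

In a 4-firm Cournot equilibrium, symmetry and the first-order condition give q = (266 − 51)/(20) = 10.75. So Q = 43 and P = 94.
Under competition P = MC = 51, so Q = (266 − 51)/4 = 53.75.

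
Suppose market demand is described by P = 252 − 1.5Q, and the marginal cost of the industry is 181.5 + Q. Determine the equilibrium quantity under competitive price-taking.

Q = 28.2

Under competition P = MC: 252 − 1.5Q = 181.5 + Q ⇒ Q = 28.2, P = 209.7.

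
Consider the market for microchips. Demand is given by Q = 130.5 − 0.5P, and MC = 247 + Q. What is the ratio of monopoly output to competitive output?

Q_m/Q_c = 0.6

Inverting demand: P = 261 − 2Q.
A monopolist chooses Q where MR = MC. MR = 261 − 4Q; setting this equal to 247 + Q gives Q = 2.8 and P = 255.4.
Competitive equilibrium sets price equal to marginal cost: 261 − 2Q = 247 + Q, so Q = 14/3 and P = 755/3.
Ratio Q_m/Q_c = 2.8/(14/3) = 0.6.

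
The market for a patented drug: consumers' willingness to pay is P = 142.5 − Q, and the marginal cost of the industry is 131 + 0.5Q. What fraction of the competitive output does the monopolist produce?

Monopoly sets MR = MC: 142.5 − 2Q = 131 + 0.5Q ⇒ Q = 4.6, P = 142.5 − 4.6 = 137.9.
Under competition P = MC: 142.5 − Q = 131 + 0.5Q ⇒ Q = 23/3, P = 809/6.
Ratio Q_m/Q_c = 4.6/(23/3) = 0.6.

Q_m/Q_c = 0.6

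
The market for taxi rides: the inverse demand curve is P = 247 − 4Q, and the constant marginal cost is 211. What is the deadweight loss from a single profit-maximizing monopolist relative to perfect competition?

Competitive firms price at marginal cost: P = 211, giving Q = 9.
The monopolist equates marginal revenue to marginal cost: 247 − 8Q = 211, so Q = 4.5. From demand, P = 229.
DWL is the triangle between Q = 4.5 and Q = 9: ½·(9 − 4.5)·(229 − 211) = 40.5.

DWL = 40.5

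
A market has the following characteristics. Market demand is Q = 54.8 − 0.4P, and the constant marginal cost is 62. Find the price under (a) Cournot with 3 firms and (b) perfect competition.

Cournot: P = 80.75; Competition: P = 62

Inverting demand: P = 137 − 2.5Q.
With 3 symmetric Cournot firms, each firm's FOC gives 137 − 10q = 62, so q = 7.5, Q = 3·7.5 = 22.5, and P = 80.75.
Under competition P = MC = 62, so Q = (137 − 62)/2.5 = 30.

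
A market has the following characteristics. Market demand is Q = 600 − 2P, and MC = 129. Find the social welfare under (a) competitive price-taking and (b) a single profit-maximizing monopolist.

Competition: TS = 29241; Monopoly: TS = 21930.75

Inverting demand: P = 300 − 0.5Q.
Under competition P = MC = 129, so Q = (300 − 129)/0.5 = 342.
CS = ½·(300 − 129)·342 = 29241; PS = (129 − 129)·342 = 0; TS = 29241.
The monopolist equates marginal revenue to marginal cost: 300 − Q = 129, so Q = 171. From demand, P = 214.5.
CS = ½·(300 − 214.5)·171 = 7310.25; PS = (214.5 − 129)·171 = 14620.5; TS = 21930.75.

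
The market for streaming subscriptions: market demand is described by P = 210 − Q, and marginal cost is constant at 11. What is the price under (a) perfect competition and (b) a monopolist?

Competition: P = 11; Monopoly: P = 110.5

Perfect competition: P = MC = 11, so 210 − Q = 11 and Q = 199.
A monopolist chooses Q where MR = MC. MR = 210 − 2Q; setting this equal to 11 gives Q = 99.5 and P = 110.5.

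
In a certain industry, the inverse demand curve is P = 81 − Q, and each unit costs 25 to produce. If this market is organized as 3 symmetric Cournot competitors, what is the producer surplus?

PS = 588

Cournot with 3 identical firms: the symmetric best-response condition is 81 − 4q = 25. Each firm produces q = 14, total output Q = 42, price P = 39.
PS = (39 − 25)·42 = 588.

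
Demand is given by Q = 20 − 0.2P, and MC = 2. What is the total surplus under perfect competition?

Inverting demand: P = 100 − 5Q.
Perfect competition: P = MC = 2, so 100 − 5Q = 2 and Q = 19.6.
CS = ½·(100 − 2)·19.6 = 960.4; PS = (2 − 2)·19.6 = 0; TS = 960.4.

TS = 960.4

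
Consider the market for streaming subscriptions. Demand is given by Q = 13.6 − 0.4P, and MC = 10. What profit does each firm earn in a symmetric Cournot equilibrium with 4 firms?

Inverting demand: P = 34 − 2.5Q.
With 4 symmetric Cournot firms, each firm's FOC gives 34 − 12.5q = 10, so q = 1.92, Q = 4·1.92 = 7.68, and P = 14.8.
Each firm's profit = (14.8 − 10)·1.92 = 9.216.

π_i = 9.216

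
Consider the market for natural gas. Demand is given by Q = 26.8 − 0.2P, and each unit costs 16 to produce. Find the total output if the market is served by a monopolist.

Q = 11.8

Inverting demand: P = 134 − 5Q.
Monopoly sets MR = MC: 134 − 10Q = 16 ⇒ Q = 11.8, P = 134 − 5·11.8 = 75.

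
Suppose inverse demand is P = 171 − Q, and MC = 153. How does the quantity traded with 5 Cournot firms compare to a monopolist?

Cournot: Q = 15; Monopoly: Q = 9

Cournot with 5 identical firms: the symmetric best-response condition is 171 − 6q = 153. Each firm produces q = 3, total output Q = 15, price P = 156.
A monopolist chooses Q where MR = MC. MR = 171 − 2Q; setting this equal to 153 gives Q = 9 and P = 162.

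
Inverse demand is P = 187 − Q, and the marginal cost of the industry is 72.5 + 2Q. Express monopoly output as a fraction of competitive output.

A monopolist chooses Q where MR = MC. MR = 187 − 2Q; setting this equal to 72.5 + 2Q gives Q = 28.625 and P = 158.375.
Under competition P = MC: 187 − Q = 72.5 + 2Q ⇒ Q = 229/6, P = 893/6.
Ratio Q_m/Q_c = 28.625/(229/6) = 0.75.

Q_m/Q_c = 0.75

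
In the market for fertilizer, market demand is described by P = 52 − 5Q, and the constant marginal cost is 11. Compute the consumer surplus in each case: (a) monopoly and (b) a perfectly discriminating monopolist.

Monopoly: CS = 42.025; Perfect PD: CS = 0

The monopolist equates marginal revenue to marginal cost: 52 − 10Q = 11, so Q = 4.1. From demand, P = 31.5.
CS = ½·(52 − 31.5)·4.1 = 42.025.
A perfectly discriminating monopolist sells every unit with P(Q) ≥ MC(Q), so output equals the competitive quantity Q = 8.2. Each buyer pays their reservation price, so CS = 0 and the firm captures all surplus.
CS = 0.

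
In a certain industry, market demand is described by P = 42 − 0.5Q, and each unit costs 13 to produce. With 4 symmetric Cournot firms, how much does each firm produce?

Cournot with 4 identical firms: the symmetric best-response condition is 42 − 2.5q = 13. Each firm produces q = 11.6, total output Q = 46.4, price P = 18.8.

q_i = 11.6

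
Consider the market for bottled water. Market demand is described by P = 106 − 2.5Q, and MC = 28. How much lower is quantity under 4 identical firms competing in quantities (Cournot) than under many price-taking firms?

Q falls by 6.24

Under competition P = MC = 28, so Q = (106 − 28)/2.5 = 31.2.
In a 4-firm Cournot equilibrium, symmetry and the first-order condition give q = (106 − 28)/(12.5) = 6.24. So Q = 24.96 and P = 43.6.
Change in quantity: 24.96 − 31.2 = −6.24.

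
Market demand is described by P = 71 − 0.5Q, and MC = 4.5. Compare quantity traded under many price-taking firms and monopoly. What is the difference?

Perfect competition: P = MC = 4.5, so 71 − 0.5Q = 4.5 and Q = 133.
The monopolist equates marginal revenue to marginal cost: 71 − Q = 4.5, so Q = 66.5. From demand, P = 37.75.
Change in quantity traded: 66.5 − 133 = −66.5.

Q falls by 66.5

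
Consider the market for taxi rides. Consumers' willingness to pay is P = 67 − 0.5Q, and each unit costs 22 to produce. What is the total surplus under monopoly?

TS = 1518.75

A monopolist chooses Q where MR = MC. MR = 67 − Q; setting this equal to 22 gives Q = 45 and P = 44.5.
CS = ½·(67 − 44.5)·45 = 506.25; PS = (44.5 − 22)·45 = 1012.5; TS = 1518.75.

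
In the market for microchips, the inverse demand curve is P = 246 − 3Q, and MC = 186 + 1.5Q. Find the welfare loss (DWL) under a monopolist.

DWL = 64

Competitive equilibrium sets price equal to marginal cost: 246 − 3Q = 186 + 1.5Q, so Q = 40/3 and P = 206.
The monopolist equates marginal revenue to marginal cost: 246 − 6Q = 186 + 1.5Q, so Q = 8. From demand, P = 222.
CS = ½·(246 − 206)·40/3 = 800/3; PS = (206·40/3 − 186·40/3 − ½·1.5·(40/3)²) = 400/3; TS = 400.
CS = ½·(246 − 222)·8 = 96; PS = (222·8 − 186·8 − ½·1.5·8²) = 240; TS = 336.
DWL = 400 − 336 = 64.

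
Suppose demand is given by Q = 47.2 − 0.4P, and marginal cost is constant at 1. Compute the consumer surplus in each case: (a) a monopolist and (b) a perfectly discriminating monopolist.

Inverting demand: P = 118 − 2.5Q.
Monopoly sets MR = MC: 118 − 5Q = 1 ⇒ Q = 23.4, P = 118 − 2.5·23.4 = 59.5.
CS = ½·(118 − 59.5)·23.4 = 684.45.
A perfectly discriminating monopolist sells every unit with P(Q) ≥ MC(Q), so output equals the competitive quantity Q = 46.8. Each buyer pays their reservation price, so CS = 0 and the firm captures all surplus.
CS = 0.

Monopoly: CS = 684.45; Perfect PD: CS = 0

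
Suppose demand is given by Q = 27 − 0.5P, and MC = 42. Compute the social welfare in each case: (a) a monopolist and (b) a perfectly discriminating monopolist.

Monopoly: TS = 27; Perfect PD: TS = 36

Inverting demand: P = 54 − 2Q.
Monopoly sets MR = MC: 54 − 4Q = 42 ⇒ Q = 3, P = 54 − 2·3 = 48.
CS = ½·(54 − 48)·3 = 9; PS = (48 − 42)·3 = 18; TS = 27.
A perfectly discriminating monopolist sells every unit with P(Q) ≥ MC(Q), so output equals the competitive quantity Q = 6. Each buyer pays their reservation price, so CS = 0 and the firm captures all surplus.
TS = 36 (equal to competitive TS).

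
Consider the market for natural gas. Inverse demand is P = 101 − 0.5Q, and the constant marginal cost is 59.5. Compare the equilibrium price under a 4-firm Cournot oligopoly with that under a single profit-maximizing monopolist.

With 4 symmetric Cournot firms, each firm's FOC gives 101 − 2.5q = 59.5, so q = 16.6, Q = 4·16.6 = 66.4, and P = 67.8.
Monopoly sets MR = MC: 101 − Q = 59.5 ⇒ Q = 41.5, P = 101 − 0.5·41.5 = 80.25.

Cournot: P = 67.8; Monopoly: P = 80.25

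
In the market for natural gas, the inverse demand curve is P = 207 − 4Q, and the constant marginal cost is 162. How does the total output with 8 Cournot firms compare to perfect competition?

With 8 symmetric Cournot firms, each firm's FOC gives 207 − 36q = 162, so q = 1.25, Q = 8·1.25 = 10, and P = 167.
Competitive firms price at marginal cost: P = 162, giving Q = 11.25.

Cournot: Q = 10; Competition: Q = 11.25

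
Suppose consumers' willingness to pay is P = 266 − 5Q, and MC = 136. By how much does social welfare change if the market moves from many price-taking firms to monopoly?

Under competition P = MC = 136, so Q = (266 − 136)/5 = 26.
CS = ½·(266 − 136)·26 = 1690; PS = (136 − 136)·26 = 0; TS = 1690.
The monopolist equates marginal revenue to marginal cost: 266 − 10Q = 136, so Q = 13. From demand, P = 201.
CS = ½·(266 − 201)·13 = 422.5; PS = (201 − 136)·13 = 845; TS = 1267.5.
Change in social welfare: 1267.5 − 1690 = −422.5.

TS falls by 422.5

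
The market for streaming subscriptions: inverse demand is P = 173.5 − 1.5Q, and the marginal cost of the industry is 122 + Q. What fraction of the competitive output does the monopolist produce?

Q_m/Q_c = 0.625

The monopolist equates marginal revenue to marginal cost: 173.5 − 3Q = 122 + Q, so Q = 12.875. From demand, P = 2467/16.
Under competition P = MC: 173.5 − 1.5Q = 122 + Q ⇒ Q = 20.6, P = 142.6.
Ratio Q_m/Q_c = 12.875/20.6 = 0.625.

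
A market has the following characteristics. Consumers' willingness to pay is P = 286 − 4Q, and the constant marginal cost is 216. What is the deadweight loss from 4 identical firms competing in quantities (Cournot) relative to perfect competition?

DWL = 24.5

Perfect competition: P = MC = 216, so 286 − 4Q = 216 and Q = 17.5.
In a 4-firm Cournot equilibrium, symmetry and the first-order condition give q = (286 − 216)/(20) = 3.5. So Q = 14 and P = 230.
DWL is the triangle between Q = 14 and Q = 17.5: ½·(17.5 − 14)·(230 − 216) = 24.5.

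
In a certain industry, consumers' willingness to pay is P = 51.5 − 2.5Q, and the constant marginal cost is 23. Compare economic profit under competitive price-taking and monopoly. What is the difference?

Competitive firms price at marginal cost: P = 23, giving Q = 11.4.
Profit = (23 − 23)·11.4 = 0.
Monopoly sets MR = MC: 51.5 − 5Q = 23 ⇒ Q = 5.7, P = 51.5 − 2.5·5.7 = 37.25.
Profit = (37.25 − 23)·5.7 = 81.225.
Change in economic profit: 81.225 − 0 = 81.225.

π rises by 81.225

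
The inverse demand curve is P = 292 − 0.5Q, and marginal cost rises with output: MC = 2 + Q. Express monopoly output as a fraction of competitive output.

The monopolist equates marginal revenue to marginal cost: 292 − Q = 2 + Q, so Q = 145. From demand, P = 219.5.
Competitive equilibrium sets price equal to marginal cost: 292 − 0.5Q = 2 + Q, so Q = 580/3 and P = 586/3.
Ratio Q_m/Q_c = 145/(580/3) = 0.75.

Q_m/Q_c = 0.75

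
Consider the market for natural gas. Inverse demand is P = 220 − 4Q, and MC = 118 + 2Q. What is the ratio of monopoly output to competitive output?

The monopolist equates marginal revenue to marginal cost: 220 − 8Q = 118 + 2Q, so Q = 10.2. From demand, P = 179.2.
Competitive equilibrium sets price equal to marginal cost: 220 − 4Q = 118 + 2Q, so Q = 17 and P = 152.
Ratio Q_m/Q_c = 10.2/17 = 0.6.

Q_m/Q_c = 0.6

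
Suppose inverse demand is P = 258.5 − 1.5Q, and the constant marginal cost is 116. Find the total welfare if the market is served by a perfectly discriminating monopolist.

A perfectly discriminating monopolist sells every unit with P(Q) ≥ MC(Q), so output equals the competitive quantity Q = 95. Each buyer pays their reservation price, so CS = 0 and the firm captures all surplus.
TS = 6768.75 (equal to competitive TS).

TS = 6768.75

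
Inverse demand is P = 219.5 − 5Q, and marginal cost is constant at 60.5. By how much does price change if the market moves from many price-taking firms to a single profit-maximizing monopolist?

Under competition P = MC = 60.5, so Q = (219.5 − 60.5)/5 = 31.8.
A monopolist chooses Q where MR = MC. MR = 219.5 − 10Q; setting this equal to 60.5 gives Q = 15.9 and P = 140.
Change in price: 140 − 60.5 = 79.5.

Price rises by 79.5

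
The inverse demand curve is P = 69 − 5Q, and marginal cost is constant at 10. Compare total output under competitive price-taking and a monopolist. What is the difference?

Q falls by 5.9

Competitive firms price at marginal cost: P = 10, giving Q = 11.8.
A monopolist chooses Q where MR = MC. MR = 69 − 10Q; setting this equal to 10 gives Q = 5.9 and P = 39.5.
Change in total output: 5.9 − 11.8 = −5.9.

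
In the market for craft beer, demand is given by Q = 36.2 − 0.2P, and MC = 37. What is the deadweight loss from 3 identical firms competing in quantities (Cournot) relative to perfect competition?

DWL = 129.6

Inverting demand: P = 181 − 5Q.
Perfect competition: P = MC = 37, so 181 − 5Q = 37 and Q = 28.8.
In a 3-firm Cournot equilibrium, symmetry and the first-order condition give q = (181 − 37)/(20) = 7.2. So Q = 21.6 and P = 73.
DWL is the triangle between Q = 21.6 and Q = 28.8: ½·(28.8 − 21.6)·(73 − 37) = 129.6.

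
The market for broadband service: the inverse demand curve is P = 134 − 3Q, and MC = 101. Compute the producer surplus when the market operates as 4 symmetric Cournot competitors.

PS = 58.08

In a 4-firm Cournot equilibrium, symmetry and the first-order condition give q = (134 − 101)/(15) = 2.2. So Q = 8.8 and P = 107.6.
PS = (107.6 − 101)·8.8 = 58.08.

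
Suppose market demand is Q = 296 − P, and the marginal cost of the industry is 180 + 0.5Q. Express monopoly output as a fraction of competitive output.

Q_m/Q_c = 0.6

Inverting demand: P = 296 − Q.
A monopolist chooses Q where MR = MC. MR = 296 − 2Q; setting this equal to 180 + 0.5Q gives Q = 46.4 and P = 249.6.
Competitive equilibrium sets price equal to marginal cost: 296 − Q = 180 + 0.5Q, so Q = 232/3 and P = 656/3.
Ratio Q_m/Q_c = 46.4/(232/3) = 0.6.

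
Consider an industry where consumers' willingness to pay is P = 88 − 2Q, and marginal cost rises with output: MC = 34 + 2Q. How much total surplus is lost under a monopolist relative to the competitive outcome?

DWL = 40.5

Under competition P = MC: 88 − 2Q = 34 + 2Q ⇒ Q = 13.5, P = 61.
A monopolist chooses Q where MR = MC. MR = 88 − 4Q; setting this equal to 34 + 2Q gives Q = 9 and P = 70.
CS = ½·(88 − 61)·13.5 = 182.25; PS = (61·13.5 − 34·13.5 − ½·2·13.5²) = 182.25; TS = 364.5.
CS = ½·(88 − 70)·9 = 81; PS = (70·9 − 34·9 − ½·2·9²) = 243; TS = 324.
DWL = 364.5 − 324 = 40.5.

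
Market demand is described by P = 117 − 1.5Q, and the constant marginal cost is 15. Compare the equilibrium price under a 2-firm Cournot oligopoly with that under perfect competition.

Cournot: P = 49; Competition: P = 15

In a 2-firm Cournot equilibrium, symmetry and the first-order condition give q = (117 − 15)/(4.5) = 68/3. So Q = 136/3 and P = 49.
Perfect competition: P = MC = 15, so 117 − 1.5Q = 15 and Q = 68.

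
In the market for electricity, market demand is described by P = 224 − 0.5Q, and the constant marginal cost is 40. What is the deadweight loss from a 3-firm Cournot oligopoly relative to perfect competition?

DWL = 2116

Perfect competition: P = MC = 40, so 224 − 0.5Q = 40 and Q = 368.
In a 3-firm Cournot equilibrium, symmetry and the first-order condition give q = (224 − 40)/(2) = 92. So Q = 276 and P = 86.
DWL is the triangle between Q = 276 and Q = 368: ½·(368 − 276)·(86 − 40) = 2116.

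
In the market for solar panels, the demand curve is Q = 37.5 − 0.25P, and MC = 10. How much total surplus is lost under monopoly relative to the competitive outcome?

DWL = 612.5

Inverting demand: P = 150 − 4Q.
Competitive firms price at marginal cost: P = 10, giving Q = 35.
The monopolist equates marginal revenue to marginal cost: 150 − 8Q = 10, so Q = 17.5. From demand, P = 80.
DWL is the triangle between Q = 17.5 and Q = 35: ½·(35 − 17.5)·(80 − 10) = 612.5.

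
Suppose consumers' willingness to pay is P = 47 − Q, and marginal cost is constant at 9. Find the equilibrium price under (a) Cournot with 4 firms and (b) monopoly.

Cournot: P = 16.6; Monopoly: P = 28

Cournot with 4 identical firms: the symmetric best-response condition is 47 − 5q = 9. Each firm produces q = 7.6, total output Q = 30.4, price P = 16.6.
The monopolist equates marginal revenue to marginal cost: 47 − 2Q = 9, so Q = 19. From demand, P = 28.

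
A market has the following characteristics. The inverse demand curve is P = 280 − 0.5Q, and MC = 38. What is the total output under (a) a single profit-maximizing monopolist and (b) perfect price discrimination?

Monopoly: Q = 242; Perfect PD: Q = 484

Monopoly sets MR = MC: 280 − Q = 38 ⇒ Q = 242, P = 280 − 0.5·242 = 159.
With perfect price discrimination, output is the efficient level Q = 484 (where demand meets MC), but every buyer pays their willingness to pay: CS = 0 and PS = total surplus.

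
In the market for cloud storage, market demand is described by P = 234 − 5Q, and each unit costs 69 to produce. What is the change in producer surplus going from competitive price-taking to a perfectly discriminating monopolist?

Competitive firms price at marginal cost: P = 69, giving Q = 33.
PS = (69 − 69)·33 = 0.
A perfectly discriminating monopolist sells every unit with P(Q) ≥ MC(Q), so output equals the competitive quantity Q = 33. Each buyer pays their reservation price, so CS = 0 and the firm captures all surplus.
PS = ½·(234 − 69)·33 = 2722.5.
Change in producer surplus: 2722.5 − 0 = 2722.5.

PS rises by 2722.5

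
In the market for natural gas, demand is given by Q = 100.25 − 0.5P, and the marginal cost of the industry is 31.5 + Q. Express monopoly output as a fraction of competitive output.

Inverting demand: P = 200.5 − 2Q.
The monopolist equates marginal revenue to marginal cost: 200.5 − 4Q = 31.5 + Q, so Q = 33.8. From demand, P = 132.9.
Under competition P = MC: 200.5 − 2Q = 31.5 + Q ⇒ Q = 169/3, P = 527/6.
Ratio Q_m/Q_c = 33.8/(169/3) = 0.6.

Q_m/Q_c = 0.6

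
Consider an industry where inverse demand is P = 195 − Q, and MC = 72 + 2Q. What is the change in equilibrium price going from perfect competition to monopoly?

Under competition P = MC: 195 − Q = 72 + 2Q ⇒ Q = 41, P = 154.
The monopolist equates marginal revenue to marginal cost: 195 − 2Q = 72 + 2Q, so Q = 30.75. From demand, P = 164.25.
Change in equilibrium price: 164.25 − 154 = 10.25.

P rises by 10.25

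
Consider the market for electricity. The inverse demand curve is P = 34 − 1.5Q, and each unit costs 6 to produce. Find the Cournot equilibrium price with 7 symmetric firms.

P = 9.5

In a 7-firm Cournot equilibrium, symmetry and the first-order condition give q = (34 − 6)/(12) = 7/3. So Q = 49/3 and P = 9.5.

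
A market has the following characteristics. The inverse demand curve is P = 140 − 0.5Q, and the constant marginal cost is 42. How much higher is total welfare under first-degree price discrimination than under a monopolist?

The monopolist equates marginal revenue to marginal cost: 140 − Q = 42, so Q = 98. From demand, P = 91.
CS = ½·(140 − 91)·98 = 2401; PS = (91 − 42)·98 = 4802; TS = 7203.
A perfectly discriminating monopolist sells every unit with P(Q) ≥ MC(Q), so output equals the competitive quantity Q = 196. Each buyer pays their reservation price, so CS = 0 and the firm captures all surplus.
TS = 9604 (equal to competitive TS).
Change in total welfare: 9604 − 7203 = 2401.

Total welfare rises by 2401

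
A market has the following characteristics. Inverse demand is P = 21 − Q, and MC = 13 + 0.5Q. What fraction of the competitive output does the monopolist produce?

Q_m/Q_c = 0.6

A monopolist chooses Q where MR = MC. MR = 21 − 2Q; setting this equal to 13 + 0.5Q gives Q = 3.2 and P = 17.8.
Under competition P = MC: 21 − Q = 13 + 0.5Q ⇒ Q = 16/3, P = 47/3.
Ratio Q_m/Q_c = 3.2/(16/3) = 0.6.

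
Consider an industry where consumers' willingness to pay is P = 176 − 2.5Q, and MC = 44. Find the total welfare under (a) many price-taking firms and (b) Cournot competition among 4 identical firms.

Competition: TS = 3484.8; Cournot: TS = 3345.408

Under competition P = MC = 44, so Q = (176 − 44)/2.5 = 52.8.
CS = ½·(176 − 44)·52.8 = 3484.8; PS = (44 − 44)·52.8 = 0; TS = 3484.8.
Cournot with 4 identical firms: the symmetric best-response condition is 176 − 12.5q = 44. Each firm produces q = 10.56, total output Q = 42.24, price P = 70.4.
CS = ½·(176 − 70.4)·42.24 = 2230.272; PS = (70.4 − 44)·42.24 = 1115.136; TS = 3345.408.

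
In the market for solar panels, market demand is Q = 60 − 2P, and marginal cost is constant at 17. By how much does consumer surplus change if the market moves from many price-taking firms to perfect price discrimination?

Inverting demand: P = 30 − 0.5Q.
Perfect competition: P = MC = 17, so 30 − 0.5Q = 17 and Q = 26.
CS = ½·(30 − 17)·26 = 169.
A perfectly discriminating monopolist sells every unit with P(Q) ≥ MC(Q), so output equals the competitive quantity Q = 26. Each buyer pays their reservation price, so CS = 0 and the firm captures all surplus.
CS = 0.
Change in consumer surplus: 0 − 169 = −169.

CS falls by 169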